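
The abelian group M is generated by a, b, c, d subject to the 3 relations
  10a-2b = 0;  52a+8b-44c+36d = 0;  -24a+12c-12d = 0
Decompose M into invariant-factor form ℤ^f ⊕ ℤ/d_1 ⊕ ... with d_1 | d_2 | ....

Answer: M ≅ ℤ^1 ⊕ ℤ/2 ⊕ ℤ/4 ⊕ ℤ/12

Derivation:
rank_ℚ(R)=3; free=4−3=1
SNF(R) diag = [2, 4, 12] → torsion [2, 4, 12]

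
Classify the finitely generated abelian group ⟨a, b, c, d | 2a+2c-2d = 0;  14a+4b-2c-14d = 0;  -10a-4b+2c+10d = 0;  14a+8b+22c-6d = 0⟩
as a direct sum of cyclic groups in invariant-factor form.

Answer: M ≅ ℤ/2 ⊕ ℤ/4 ⊕ ℤ/4 ⊕ ℤ/8

Derivation:
rank_ℚ(R)=4; free=4−4=0
SNF(R) diag = [2, 4, 4, 8] → torsion [2, 4, 4, 8]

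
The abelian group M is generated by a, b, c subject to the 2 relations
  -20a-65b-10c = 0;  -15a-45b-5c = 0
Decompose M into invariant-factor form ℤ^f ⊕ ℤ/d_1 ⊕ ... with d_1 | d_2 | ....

rank_ℚ(R)=2; free=3−2=1
SNF(R) diag = [5, 5] → torsion [5, 5]

Answer: M ≅ ℤ^1 ⊕ ℤ/5 ⊕ ℤ/5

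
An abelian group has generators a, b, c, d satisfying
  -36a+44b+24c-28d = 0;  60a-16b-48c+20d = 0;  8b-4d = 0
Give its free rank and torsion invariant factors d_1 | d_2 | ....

Answer: M ≅ ℤ^1 ⊕ ℤ/4 ⊕ ℤ/12 ⊕ ℤ/12

Derivation:
rank_ℚ(R)=3; free=4−3=1
SNF(R) diag = [4, 12, 12] → torsion [4, 12, 12]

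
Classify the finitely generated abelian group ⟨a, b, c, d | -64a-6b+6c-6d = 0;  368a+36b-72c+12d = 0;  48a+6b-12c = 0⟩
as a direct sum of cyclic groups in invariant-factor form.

rank_ℚ(R)=3; free=4−3=1
SNF(R) diag = [2, 6, 12] → torsion [2, 6, 12]

Answer: M ≅ ℤ^1 ⊕ ℤ/2 ⊕ ℤ/6 ⊕ ℤ/12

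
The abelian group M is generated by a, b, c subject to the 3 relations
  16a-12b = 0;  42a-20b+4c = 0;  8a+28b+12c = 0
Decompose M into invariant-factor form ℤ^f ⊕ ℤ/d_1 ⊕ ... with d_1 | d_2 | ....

rank_ℚ(R)=3; free=3−3=0
SNF(R) diag = [2, 4, 4] → torsion [2, 4, 4]

Answer: M ≅ ℤ/2 ⊕ ℤ/4 ⊕ ℤ/4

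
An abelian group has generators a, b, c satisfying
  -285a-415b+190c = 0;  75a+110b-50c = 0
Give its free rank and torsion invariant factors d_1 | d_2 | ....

rank_ℚ(R)=2; free=3−2=1
SNF(R) diag = [5, 15] → torsion [5, 15]

Answer: M ≅ ℤ^1 ⊕ ℤ/5 ⊕ ℤ/15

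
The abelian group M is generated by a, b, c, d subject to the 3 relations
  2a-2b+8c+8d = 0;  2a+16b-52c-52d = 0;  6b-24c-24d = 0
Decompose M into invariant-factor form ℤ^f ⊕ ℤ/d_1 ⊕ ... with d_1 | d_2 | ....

Answer: M ≅ ℤ^1 ⊕ ℤ/2 ⊕ ℤ/6 ⊕ ℤ/12

Derivation:
rank_ℚ(R)=3; free=4−3=1
SNF(R) diag = [2, 6, 12] → torsion [2, 6, 12]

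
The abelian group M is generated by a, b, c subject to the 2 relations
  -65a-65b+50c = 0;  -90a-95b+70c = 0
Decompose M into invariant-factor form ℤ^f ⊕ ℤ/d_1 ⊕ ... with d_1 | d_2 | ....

Answer: M ≅ ℤ^1 ⊕ ℤ/5 ⊕ ℤ/5

Derivation:
rank_ℚ(R)=2; free=3−2=1
SNF(R) diag = [5, 5] → torsion [5, 5]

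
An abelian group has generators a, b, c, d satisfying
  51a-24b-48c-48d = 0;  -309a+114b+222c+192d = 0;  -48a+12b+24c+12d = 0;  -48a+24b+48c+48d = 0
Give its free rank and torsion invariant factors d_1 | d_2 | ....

rank_ℚ(R)=4; free=4−4=0
SNF(R) diag = [3, 6, 12, 24] → torsion [3, 6, 12, 24]

Answer: M ≅ ℤ/3 ⊕ ℤ/6 ⊕ ℤ/12 ⊕ ℤ/24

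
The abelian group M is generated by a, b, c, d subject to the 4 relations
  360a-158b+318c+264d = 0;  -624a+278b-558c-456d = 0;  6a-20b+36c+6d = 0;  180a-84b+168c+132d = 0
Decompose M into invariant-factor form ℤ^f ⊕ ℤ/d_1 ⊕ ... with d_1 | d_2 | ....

rank_ℚ(R)=4; free=4−4=0
SNF(R) diag = [2, 6, 12, 24] → torsion [2, 6, 12, 24]

Answer: M ≅ ℤ/2 ⊕ ℤ/6 ⊕ ℤ/12 ⊕ ℤ/24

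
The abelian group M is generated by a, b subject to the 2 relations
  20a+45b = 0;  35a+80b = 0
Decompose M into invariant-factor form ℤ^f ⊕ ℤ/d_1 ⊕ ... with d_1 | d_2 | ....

Answer: M ≅ ℤ/5 ⊕ ℤ/5

Derivation:
rank_ℚ(R)=2; free=2−2=0
SNF(R) diag = [5, 5] → torsion [5, 5]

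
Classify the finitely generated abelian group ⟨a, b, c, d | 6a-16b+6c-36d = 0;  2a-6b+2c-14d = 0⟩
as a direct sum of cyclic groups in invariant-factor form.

rank_ℚ(R)=2; free=4−2=2
SNF(R) diag = [2, 2] → torsion [2, 2]

Answer: M ≅ ℤ^2 ⊕ ℤ/2 ⊕ ℤ/2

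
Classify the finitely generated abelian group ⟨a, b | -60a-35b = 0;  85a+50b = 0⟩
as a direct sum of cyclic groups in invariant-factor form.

Answer: M ≅ ℤ/5 ⊕ ℤ/5

Derivation:
rank_ℚ(R)=2; free=2−2=0
SNF(R) diag = [5, 5] → torsion [5, 5]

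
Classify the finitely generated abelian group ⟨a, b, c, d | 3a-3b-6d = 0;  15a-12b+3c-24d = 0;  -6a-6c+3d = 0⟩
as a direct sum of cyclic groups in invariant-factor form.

Answer: M ≅ ℤ^1 ⊕ ℤ/3 ⊕ ℤ/3 ⊕ ℤ/3

Derivation:
rank_ℚ(R)=3; free=4−3=1
SNF(R) diag = [3, 3, 3] → torsion [3, 3, 3]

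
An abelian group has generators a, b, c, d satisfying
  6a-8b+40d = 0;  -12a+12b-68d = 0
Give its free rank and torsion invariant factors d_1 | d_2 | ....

Answer: M ≅ ℤ^2 ⊕ ℤ/2 ⊕ ℤ/4

Derivation:
rank_ℚ(R)=2; free=4−2=2
SNF(R) diag = [2, 4] → torsion [2, 4]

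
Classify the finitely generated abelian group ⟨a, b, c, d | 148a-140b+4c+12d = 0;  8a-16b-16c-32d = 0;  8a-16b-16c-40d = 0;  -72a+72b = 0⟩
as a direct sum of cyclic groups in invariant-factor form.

Answer: M ≅ ℤ/4 ⊕ ℤ/8 ⊕ ℤ/24 ⊕ ℤ/72

Derivation:
rank_ℚ(R)=4; free=4−4=0
SNF(R) diag = [4, 8, 24, 72] → torsion [4, 8, 24, 72]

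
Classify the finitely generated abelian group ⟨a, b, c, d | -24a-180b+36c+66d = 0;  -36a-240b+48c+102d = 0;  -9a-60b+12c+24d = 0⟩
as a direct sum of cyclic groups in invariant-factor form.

rank_ℚ(R)=3; free=4−3=1
SNF(R) diag = [3, 6, 12] → torsion [3, 6, 12]

Answer: M ≅ ℤ^1 ⊕ ℤ/3 ⊕ ℤ/6 ⊕ ℤ/12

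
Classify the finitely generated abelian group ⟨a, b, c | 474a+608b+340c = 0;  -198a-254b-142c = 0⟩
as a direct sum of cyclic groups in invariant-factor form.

rank_ℚ(R)=2; free=3−2=1
SNF(R) diag = [2, 6] → torsion [2, 6]

Answer: M ≅ ℤ^1 ⊕ ℤ/2 ⊕ ℤ/6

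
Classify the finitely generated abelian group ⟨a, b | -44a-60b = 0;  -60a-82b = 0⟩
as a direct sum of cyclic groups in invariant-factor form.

rank_ℚ(R)=2; free=2−2=0
SNF(R) diag = [2, 4] → torsion [2, 4]

Answer: M ≅ ℤ/2 ⊕ ℤ/4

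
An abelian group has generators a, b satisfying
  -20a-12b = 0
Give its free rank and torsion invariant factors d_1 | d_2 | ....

Answer: M ≅ ℤ^1 ⊕ ℤ/4

Derivation:
rank_ℚ(R)=1; free=2−1=1
SNF(R) diag = [4] → torsion [4]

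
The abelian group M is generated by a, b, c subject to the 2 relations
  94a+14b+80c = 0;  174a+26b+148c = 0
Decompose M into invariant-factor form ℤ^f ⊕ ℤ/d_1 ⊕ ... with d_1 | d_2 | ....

rank_ℚ(R)=2; free=3−2=1
SNF(R) diag = [2, 4] → torsion [2, 4]

Answer: M ≅ ℤ^1 ⊕ ℤ/2 ⊕ ℤ/4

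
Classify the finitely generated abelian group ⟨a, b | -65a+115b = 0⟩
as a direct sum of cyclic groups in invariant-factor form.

rank_ℚ(R)=1; free=2−1=1
SNF(R) diag = [5] → torsion [5]

Answer: M ≅ ℤ^1 ⊕ ℤ/5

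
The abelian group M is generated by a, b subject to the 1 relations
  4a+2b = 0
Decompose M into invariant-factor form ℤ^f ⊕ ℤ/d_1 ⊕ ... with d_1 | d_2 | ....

rank_ℚ(R)=1; free=2−1=1
SNF(R) diag = [2] → torsion [2]

Answer: M ≅ ℤ^1 ⊕ ℤ/2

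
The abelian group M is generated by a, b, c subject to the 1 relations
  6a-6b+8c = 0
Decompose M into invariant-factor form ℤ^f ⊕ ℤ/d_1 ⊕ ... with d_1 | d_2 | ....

Answer: M ≅ ℤ^2 ⊕ ℤ/2

Derivation:
rank_ℚ(R)=1; free=3−1=2
SNF(R) diag = [2] → torsion [2]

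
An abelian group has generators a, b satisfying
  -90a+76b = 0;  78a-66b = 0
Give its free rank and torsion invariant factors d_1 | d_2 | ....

rank_ℚ(R)=2; free=2−2=0
SNF(R) diag = [2, 6] → torsion [2, 6]

Answer: M ≅ ℤ/2 ⊕ ℤ/6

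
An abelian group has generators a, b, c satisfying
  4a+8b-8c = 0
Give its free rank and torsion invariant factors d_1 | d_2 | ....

rank_ℚ(R)=1; free=3−1=2
SNF(R) diag = [4] → torsion [4]

Answer: M ≅ ℤ^2 ⊕ ℤ/4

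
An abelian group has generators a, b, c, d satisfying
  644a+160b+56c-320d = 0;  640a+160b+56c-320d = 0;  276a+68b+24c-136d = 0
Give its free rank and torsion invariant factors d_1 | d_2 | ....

Answer: M ≅ ℤ^1 ⊕ ℤ/4 ⊕ ℤ/4 ⊕ ℤ/8

Derivation:
rank_ℚ(R)=3; free=4−3=1
SNF(R) diag = [4, 4, 8] → torsion [4, 4, 8]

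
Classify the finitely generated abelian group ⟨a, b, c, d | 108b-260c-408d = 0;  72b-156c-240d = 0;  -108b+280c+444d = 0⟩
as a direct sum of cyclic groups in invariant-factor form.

rank_ℚ(R)=3; free=4−3=1
SNF(R) diag = [4, 12, 36] → torsion [4, 12, 36]

Answer: M ≅ ℤ^1 ⊕ ℤ/4 ⊕ ℤ/12 ⊕ ℤ/36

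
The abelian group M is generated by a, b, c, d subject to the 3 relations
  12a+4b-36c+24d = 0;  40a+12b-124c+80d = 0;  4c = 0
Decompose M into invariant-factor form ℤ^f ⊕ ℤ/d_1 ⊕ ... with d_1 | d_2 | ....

rank_ℚ(R)=3; free=4−3=1
SNF(R) diag = [4, 4, 4] → torsion [4, 4, 4]

Answer: M ≅ ℤ^1 ⊕ ℤ/4 ⊕ ℤ/4 ⊕ ℤ/4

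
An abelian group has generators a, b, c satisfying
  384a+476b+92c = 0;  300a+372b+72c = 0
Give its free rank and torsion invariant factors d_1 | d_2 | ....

rank_ℚ(R)=2; free=3−2=1
SNF(R) diag = [4, 12] → torsion [4, 12]

Answer: M ≅ ℤ^1 ⊕ ℤ/4 ⊕ ℤ/12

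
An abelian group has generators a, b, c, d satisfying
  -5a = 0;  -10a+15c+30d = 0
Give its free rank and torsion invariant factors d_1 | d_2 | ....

rank_ℚ(R)=2; free=4−2=2
SNF(R) diag = [5, 15] → torsion [5, 15]

Answer: M ≅ ℤ^2 ⊕ ℤ/5 ⊕ ℤ/15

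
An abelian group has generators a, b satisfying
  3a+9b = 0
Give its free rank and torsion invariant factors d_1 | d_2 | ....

Answer: M ≅ ℤ^1 ⊕ ℤ/3

Derivation:
rank_ℚ(R)=1; free=2−1=1
SNF(R) diag = [3] → torsion [3]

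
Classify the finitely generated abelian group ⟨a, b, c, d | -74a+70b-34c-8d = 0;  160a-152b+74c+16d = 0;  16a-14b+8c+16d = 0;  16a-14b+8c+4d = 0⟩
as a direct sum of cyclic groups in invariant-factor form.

rank_ℚ(R)=4; free=4−4=0
SNF(R) diag = [2, 6, 6, 12] → torsion [2, 6, 6, 12]

Answer: M ≅ ℤ/2 ⊕ ℤ/6 ⊕ ℤ/6 ⊕ ℤ/12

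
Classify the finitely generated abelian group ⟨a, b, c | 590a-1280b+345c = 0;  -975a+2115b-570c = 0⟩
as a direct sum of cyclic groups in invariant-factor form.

rank_ℚ(R)=2; free=3−2=1
SNF(R) diag = [5, 15] → torsion [5, 15]

Answer: M ≅ ℤ^1 ⊕ ℤ/5 ⊕ ℤ/15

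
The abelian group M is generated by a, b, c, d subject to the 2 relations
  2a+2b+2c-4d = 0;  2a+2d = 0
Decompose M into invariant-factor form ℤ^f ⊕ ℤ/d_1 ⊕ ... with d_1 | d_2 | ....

Answer: M ≅ ℤ^2 ⊕ ℤ/2 ⊕ ℤ/2

Derivation:
rank_ℚ(R)=2; free=4−2=2
SNF(R) diag = [2, 2] → torsion [2, 2]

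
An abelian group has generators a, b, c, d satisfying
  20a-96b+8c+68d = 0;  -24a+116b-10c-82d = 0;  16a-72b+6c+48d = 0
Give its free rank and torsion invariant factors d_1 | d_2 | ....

rank_ℚ(R)=3; free=4−3=1
SNF(R) diag = [2, 2, 4] → torsion [2, 2, 4]

Answer: M ≅ ℤ^1 ⊕ ℤ/2 ⊕ ℤ/2 ⊕ ℤ/4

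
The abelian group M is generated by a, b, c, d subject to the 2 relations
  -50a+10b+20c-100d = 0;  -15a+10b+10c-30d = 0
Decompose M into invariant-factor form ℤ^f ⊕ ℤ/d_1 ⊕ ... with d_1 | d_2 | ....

Answer: M ≅ ℤ^2 ⊕ ℤ/5 ⊕ ℤ/10

Derivation:
rank_ℚ(R)=2; free=4−2=2
SNF(R) diag = [5, 10] → torsion [5, 10]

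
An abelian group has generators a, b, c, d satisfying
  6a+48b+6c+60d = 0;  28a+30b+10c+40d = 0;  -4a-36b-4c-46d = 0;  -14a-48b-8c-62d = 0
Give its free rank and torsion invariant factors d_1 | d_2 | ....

Answer: M ≅ ℤ/2 ⊕ ℤ/6 ⊕ ℤ/6 ⊕ ℤ/6

Derivation:
rank_ℚ(R)=4; free=4−4=0
SNF(R) diag = [2, 6, 6, 6] → torsion [2, 6, 6, 6]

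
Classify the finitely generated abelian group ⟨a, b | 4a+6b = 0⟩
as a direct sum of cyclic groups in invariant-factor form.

rank_ℚ(R)=1; free=2−1=1
SNF(R) diag = [2] → torsion [2]

Answer: M ≅ ℤ^1 ⊕ ℤ/2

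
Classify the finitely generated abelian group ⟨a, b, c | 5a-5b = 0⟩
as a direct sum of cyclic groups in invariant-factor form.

Answer: M ≅ ℤ^2 ⊕ ℤ/5

Derivation:
rank_ℚ(R)=1; free=3−1=2
SNF(R) diag = [5] → torsion [5]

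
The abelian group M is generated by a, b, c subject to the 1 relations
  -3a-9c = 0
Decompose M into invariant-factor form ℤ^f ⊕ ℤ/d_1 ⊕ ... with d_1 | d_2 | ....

Answer: M ≅ ℤ^2 ⊕ ℤ/3

Derivation:
rank_ℚ(R)=1; free=3−1=2
SNF(R) diag = [3] → torsion [3]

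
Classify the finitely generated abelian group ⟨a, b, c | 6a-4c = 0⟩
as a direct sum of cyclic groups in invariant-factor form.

rank_ℚ(R)=1; free=3−1=2
SNF(R) diag = [2] → torsion [2]

Answer: M ≅ ℤ^2 ⊕ ℤ/2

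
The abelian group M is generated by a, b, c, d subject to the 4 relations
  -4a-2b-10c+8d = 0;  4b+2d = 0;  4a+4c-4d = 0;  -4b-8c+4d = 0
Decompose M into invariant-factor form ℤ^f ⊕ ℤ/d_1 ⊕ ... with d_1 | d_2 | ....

Answer: M ≅ ℤ/2 ⊕ ℤ/2 ⊕ ℤ/4 ⊕ ℤ/4

Derivation:
rank_ℚ(R)=4; free=4−4=0
SNF(R) diag = [2, 2, 4, 4] → torsion [2, 2, 4, 4]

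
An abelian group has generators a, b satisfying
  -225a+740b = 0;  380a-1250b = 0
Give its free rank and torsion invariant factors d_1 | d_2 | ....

rank_ℚ(R)=2; free=2−2=0
SNF(R) diag = [5, 10] → torsion [5, 10]

Answer: M ≅ ℤ/5 ⊕ ℤ/10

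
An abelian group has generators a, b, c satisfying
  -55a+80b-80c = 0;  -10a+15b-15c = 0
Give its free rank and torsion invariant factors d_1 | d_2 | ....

rank_ℚ(R)=2; free=3−2=1
SNF(R) diag = [5, 5] → torsion [5, 5]

Answer: M ≅ ℤ^1 ⊕ ℤ/5 ⊕ ℤ/5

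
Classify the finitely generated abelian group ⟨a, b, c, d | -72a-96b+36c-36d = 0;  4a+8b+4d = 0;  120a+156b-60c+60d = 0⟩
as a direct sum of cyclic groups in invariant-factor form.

rank_ℚ(R)=3; free=4−3=1
SNF(R) diag = [4, 12, 12] → torsion [4, 12, 12]

Answer: M ≅ ℤ^1 ⊕ ℤ/4 ⊕ ℤ/12 ⊕ ℤ/12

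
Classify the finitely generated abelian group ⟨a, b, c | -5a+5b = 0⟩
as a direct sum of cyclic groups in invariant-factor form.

Answer: M ≅ ℤ^2 ⊕ ℤ/5

Derivation:
rank_ℚ(R)=1; free=3−1=2
SNF(R) diag = [5] → torsion [5]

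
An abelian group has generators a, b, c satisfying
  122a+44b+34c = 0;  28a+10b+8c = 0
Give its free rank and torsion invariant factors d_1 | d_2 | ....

rank_ℚ(R)=2; free=3−2=1
SNF(R) diag = [2, 6] → torsion [2, 6]

Answer: M ≅ ℤ^1 ⊕ ℤ/2 ⊕ ℤ/6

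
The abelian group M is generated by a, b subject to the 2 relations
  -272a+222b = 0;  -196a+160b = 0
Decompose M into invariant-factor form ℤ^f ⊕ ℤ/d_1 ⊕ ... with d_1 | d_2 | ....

Answer: M ≅ ℤ/2 ⊕ ℤ/4

Derivation:
rank_ℚ(R)=2; free=2−2=0
SNF(R) diag = [2, 4] → torsion [2, 4]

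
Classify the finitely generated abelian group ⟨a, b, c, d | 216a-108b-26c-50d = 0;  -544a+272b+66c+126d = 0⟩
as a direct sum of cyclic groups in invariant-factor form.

Answer: M ≅ ℤ^2 ⊕ ℤ/2 ⊕ ℤ/4

Derivation:
rank_ℚ(R)=2; free=4−2=2
SNF(R) diag = [2, 4] → torsion [2, 4]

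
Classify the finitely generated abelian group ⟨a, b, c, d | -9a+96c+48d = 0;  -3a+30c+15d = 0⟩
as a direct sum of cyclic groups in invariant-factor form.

rank_ℚ(R)=2; free=4−2=2
SNF(R) diag = [3, 3] → torsion [3, 3]

Answer: M ≅ ℤ^2 ⊕ ℤ/3 ⊕ ℤ/3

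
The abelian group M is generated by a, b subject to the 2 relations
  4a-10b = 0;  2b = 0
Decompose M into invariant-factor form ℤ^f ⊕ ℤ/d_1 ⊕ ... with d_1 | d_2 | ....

rank_ℚ(R)=2; free=2−2=0
SNF(R) diag = [2, 4] → torsion [2, 4]

Answer: M ≅ ℤ/2 ⊕ ℤ/4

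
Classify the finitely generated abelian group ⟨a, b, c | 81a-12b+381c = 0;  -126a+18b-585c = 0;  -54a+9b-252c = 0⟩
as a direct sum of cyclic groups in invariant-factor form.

rank_ℚ(R)=3; free=3−3=0
SNF(R) diag = [3, 9, 27] → torsion [3, 9, 27]

Answer: M ≅ ℤ/3 ⊕ ℤ/9 ⊕ ℤ/27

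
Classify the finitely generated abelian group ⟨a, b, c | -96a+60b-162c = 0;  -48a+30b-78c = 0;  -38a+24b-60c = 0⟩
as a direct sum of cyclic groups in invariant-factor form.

rank_ℚ(R)=3; free=3−3=0
SNF(R) diag = [2, 6, 6] → torsion [2, 6, 6]

Answer: M ≅ ℤ/2 ⊕ ℤ/6 ⊕ ℤ/6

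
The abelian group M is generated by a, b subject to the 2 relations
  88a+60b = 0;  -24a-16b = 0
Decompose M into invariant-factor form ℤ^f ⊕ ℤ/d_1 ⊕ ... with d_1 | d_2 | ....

rank_ℚ(R)=2; free=2−2=0
SNF(R) diag = [4, 8] → torsion [4, 8]

Answer: M ≅ ℤ/4 ⊕ ℤ/8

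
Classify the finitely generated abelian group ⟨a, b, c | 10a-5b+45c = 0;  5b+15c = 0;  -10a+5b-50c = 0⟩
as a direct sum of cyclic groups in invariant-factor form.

Answer: M ≅ ℤ/5 ⊕ ℤ/5 ⊕ ℤ/10

Derivation:
rank_ℚ(R)=3; free=3−3=0
SNF(R) diag = [5, 5, 10] → torsion [5, 5, 10]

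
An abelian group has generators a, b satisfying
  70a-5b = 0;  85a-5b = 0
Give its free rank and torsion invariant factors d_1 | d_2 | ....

Answer: M ≅ ℤ/5 ⊕ ℤ/15

Derivation:
rank_ℚ(R)=2; free=2−2=0
SNF(R) diag = [5, 15] → torsion [5, 15]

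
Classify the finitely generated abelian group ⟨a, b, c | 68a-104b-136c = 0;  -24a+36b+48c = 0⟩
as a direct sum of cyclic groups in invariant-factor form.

Answer: M ≅ ℤ^1 ⊕ ℤ/4 ⊕ ℤ/12

Derivation:
rank_ℚ(R)=2; free=3−2=1
SNF(R) diag = [4, 12] → torsion [4, 12]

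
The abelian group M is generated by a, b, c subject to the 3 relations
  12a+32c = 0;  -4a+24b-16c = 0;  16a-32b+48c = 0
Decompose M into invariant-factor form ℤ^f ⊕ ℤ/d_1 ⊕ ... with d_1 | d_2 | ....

rank_ℚ(R)=3; free=3−3=0
SNF(R) diag = [4, 8, 16] → torsion [4, 8, 16]

Answer: M ≅ ℤ/4 ⊕ ℤ/8 ⊕ ℤ/16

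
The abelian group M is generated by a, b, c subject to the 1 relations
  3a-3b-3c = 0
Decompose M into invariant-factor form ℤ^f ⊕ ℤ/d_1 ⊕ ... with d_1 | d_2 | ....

rank_ℚ(R)=1; free=3−1=2
SNF(R) diag = [3] → torsion [3]

Answer: M ≅ ℤ^2 ⊕ ℤ/3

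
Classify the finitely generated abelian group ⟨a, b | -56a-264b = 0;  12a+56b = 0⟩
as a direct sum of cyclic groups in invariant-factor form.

rank_ℚ(R)=2; free=2−2=0
SNF(R) diag = [4, 8] → torsion [4, 8]

Answer: M ≅ ℤ/4 ⊕ ℤ/8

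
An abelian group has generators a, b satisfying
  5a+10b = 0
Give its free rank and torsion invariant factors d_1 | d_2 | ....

rank_ℚ(R)=1; free=2−1=1
SNF(R) diag = [5] → torsion [5]

Answer: M ≅ ℤ^1 ⊕ ℤ/5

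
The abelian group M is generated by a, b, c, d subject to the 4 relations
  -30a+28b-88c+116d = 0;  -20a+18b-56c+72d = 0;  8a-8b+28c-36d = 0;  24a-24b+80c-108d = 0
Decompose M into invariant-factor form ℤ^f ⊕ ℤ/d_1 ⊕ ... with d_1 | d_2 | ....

rank_ℚ(R)=4; free=4−4=0
SNF(R) diag = [2, 2, 4, 4] → torsion [2, 2, 4, 4]

Answer: M ≅ ℤ/2 ⊕ ℤ/2 ⊕ ℤ/4 ⊕ ℤ/4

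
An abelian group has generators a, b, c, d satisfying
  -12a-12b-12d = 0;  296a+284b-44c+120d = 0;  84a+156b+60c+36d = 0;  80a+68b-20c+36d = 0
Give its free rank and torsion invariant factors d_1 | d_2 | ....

rank_ℚ(R)=4; free=4−4=0
SNF(R) diag = [4, 12, 36, 36] → torsion [4, 12, 36, 36]

Answer: M ≅ ℤ/4 ⊕ ℤ/12 ⊕ ℤ/36 ⊕ ℤ/36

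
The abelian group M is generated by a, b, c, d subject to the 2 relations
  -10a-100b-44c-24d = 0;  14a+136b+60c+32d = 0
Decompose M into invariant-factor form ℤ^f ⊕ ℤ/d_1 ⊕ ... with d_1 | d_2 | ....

rank_ℚ(R)=2; free=4−2=2
SNF(R) diag = [2, 4] → torsion [2, 4]

Answer: M ≅ ℤ^2 ⊕ ℤ/2 ⊕ ℤ/4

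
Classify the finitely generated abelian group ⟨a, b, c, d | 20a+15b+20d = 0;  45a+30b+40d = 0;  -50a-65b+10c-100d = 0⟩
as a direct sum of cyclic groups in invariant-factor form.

Answer: M ≅ ℤ^1 ⊕ ℤ/5 ⊕ ℤ/5 ⊕ ℤ/10

Derivation:
rank_ℚ(R)=3; free=4−3=1
SNF(R) diag = [5, 5, 10] → torsion [5, 5, 10]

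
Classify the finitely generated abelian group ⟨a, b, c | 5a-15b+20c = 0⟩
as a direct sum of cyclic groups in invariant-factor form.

Answer: M ≅ ℤ^2 ⊕ ℤ/5

Derivation:
rank_ℚ(R)=1; free=3−1=2
SNF(R) diag = [5] → torsion [5]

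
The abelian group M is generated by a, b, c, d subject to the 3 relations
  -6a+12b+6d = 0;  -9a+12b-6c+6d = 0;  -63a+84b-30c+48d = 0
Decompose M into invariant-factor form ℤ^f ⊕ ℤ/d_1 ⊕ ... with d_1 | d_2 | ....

rank_ℚ(R)=3; free=4−3=1
SNF(R) diag = [3, 6, 12] → torsion [3, 6, 12]

Answer: M ≅ ℤ^1 ⊕ ℤ/3 ⊕ ℤ/6 ⊕ ℤ/12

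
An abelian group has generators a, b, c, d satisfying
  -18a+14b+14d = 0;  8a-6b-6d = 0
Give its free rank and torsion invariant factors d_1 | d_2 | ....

Answer: M ≅ ℤ^2 ⊕ ℤ/2 ⊕ ℤ/2

Derivation:
rank_ℚ(R)=2; free=4−2=2
SNF(R) diag = [2, 2] → torsion [2, 2]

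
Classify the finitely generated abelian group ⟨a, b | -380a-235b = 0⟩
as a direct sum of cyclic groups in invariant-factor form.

Answer: M ≅ ℤ^1 ⊕ ℤ/5

Derivation:
rank_ℚ(R)=1; free=2−1=1
SNF(R) diag = [5] → torsion [5]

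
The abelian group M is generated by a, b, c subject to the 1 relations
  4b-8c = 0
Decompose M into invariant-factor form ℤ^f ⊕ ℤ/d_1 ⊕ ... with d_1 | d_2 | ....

rank_ℚ(R)=1; free=3−1=2
SNF(R) diag = [4] → torsion [4]

Answer: M ≅ ℤ^2 ⊕ ℤ/4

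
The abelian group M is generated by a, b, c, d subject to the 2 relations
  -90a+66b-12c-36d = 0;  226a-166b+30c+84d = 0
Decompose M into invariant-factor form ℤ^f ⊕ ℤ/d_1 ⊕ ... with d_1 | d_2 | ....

Answer: M ≅ ℤ^2 ⊕ ℤ/2 ⊕ ℤ/6

Derivation:
rank_ℚ(R)=2; free=4−2=2
SNF(R) diag = [2, 6] → torsion [2, 6]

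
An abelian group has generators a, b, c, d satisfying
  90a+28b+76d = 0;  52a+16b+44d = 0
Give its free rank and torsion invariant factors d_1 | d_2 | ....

rank_ℚ(R)=2; free=4−2=2
SNF(R) diag = [2, 4] → torsion [2, 4]

Answer: M ≅ ℤ^2 ⊕ ℤ/2 ⊕ ℤ/4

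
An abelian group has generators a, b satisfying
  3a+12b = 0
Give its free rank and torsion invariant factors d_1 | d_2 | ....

rank_ℚ(R)=1; free=2−1=1
SNF(R) diag = [3] → torsion [3]

Answer: M ≅ ℤ^1 ⊕ ℤ/3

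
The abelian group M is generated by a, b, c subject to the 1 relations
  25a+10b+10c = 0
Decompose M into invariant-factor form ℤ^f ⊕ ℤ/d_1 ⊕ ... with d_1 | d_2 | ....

Answer: M ≅ ℤ^2 ⊕ ℤ/5

Derivation:
rank_ℚ(R)=1; free=3−1=2
SNF(R) diag = [5] → torsion [5]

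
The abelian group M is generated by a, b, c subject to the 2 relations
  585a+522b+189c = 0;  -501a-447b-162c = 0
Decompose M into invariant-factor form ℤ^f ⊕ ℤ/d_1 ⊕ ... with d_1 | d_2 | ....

rank_ℚ(R)=2; free=3−2=1
SNF(R) diag = [3, 9] → torsion [3, 9]

Answer: M ≅ ℤ^1 ⊕ ℤ/3 ⊕ ℤ/9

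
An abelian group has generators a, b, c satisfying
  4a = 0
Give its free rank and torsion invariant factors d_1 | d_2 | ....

Answer: M ≅ ℤ^2 ⊕ ℤ/4

Derivation:
rank_ℚ(R)=1; free=3−1=2
SNF(R) diag = [4] → torsion [4]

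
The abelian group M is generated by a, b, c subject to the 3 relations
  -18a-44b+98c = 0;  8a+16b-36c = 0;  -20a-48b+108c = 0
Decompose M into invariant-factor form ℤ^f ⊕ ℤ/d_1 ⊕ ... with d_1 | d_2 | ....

rank_ℚ(R)=3; free=3−3=0
SNF(R) diag = [2, 4, 8] → torsion [2, 4, 8]

Answer: M ≅ ℤ/2 ⊕ ℤ/4 ⊕ ℤ/8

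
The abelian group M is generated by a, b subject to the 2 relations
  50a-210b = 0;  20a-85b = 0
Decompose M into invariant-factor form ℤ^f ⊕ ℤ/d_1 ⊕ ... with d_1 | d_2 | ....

rank_ℚ(R)=2; free=2−2=0
SNF(R) diag = [5, 10] → torsion [5, 10]

Answer: M ≅ ℤ/5 ⊕ ℤ/10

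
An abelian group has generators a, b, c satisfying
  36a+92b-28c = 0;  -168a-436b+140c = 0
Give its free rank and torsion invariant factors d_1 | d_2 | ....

Answer: M ≅ ℤ^1 ⊕ ℤ/4 ⊕ ℤ/12

Derivation:
rank_ℚ(R)=2; free=3−2=1
SNF(R) diag = [4, 12] → torsion [4, 12]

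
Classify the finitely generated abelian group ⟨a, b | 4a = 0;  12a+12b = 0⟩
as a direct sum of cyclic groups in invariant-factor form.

rank_ℚ(R)=2; free=2−2=0
SNF(R) diag = [4, 12] → torsion [4, 12]

Answer: M ≅ ℤ/4 ⊕ ℤ/12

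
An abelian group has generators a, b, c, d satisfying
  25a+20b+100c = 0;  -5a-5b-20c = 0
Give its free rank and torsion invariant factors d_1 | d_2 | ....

rank_ℚ(R)=2; free=4−2=2
SNF(R) diag = [5, 5] → torsion [5, 5]

Answer: M ≅ ℤ^2 ⊕ ℤ/5 ⊕ ℤ/5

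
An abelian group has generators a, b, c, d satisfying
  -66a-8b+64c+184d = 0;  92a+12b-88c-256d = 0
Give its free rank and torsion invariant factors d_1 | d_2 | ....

Answer: M ≅ ℤ^2 ⊕ ℤ/2 ⊕ ℤ/4

Derivation:
rank_ℚ(R)=2; free=4−2=2
SNF(R) diag = [2, 4] → torsion [2, 4]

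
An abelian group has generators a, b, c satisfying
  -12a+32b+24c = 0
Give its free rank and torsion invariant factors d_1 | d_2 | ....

rank_ℚ(R)=1; free=3−1=2
SNF(R) diag = [4] → torsion [4]

Answer: M ≅ ℤ^2 ⊕ ℤ/4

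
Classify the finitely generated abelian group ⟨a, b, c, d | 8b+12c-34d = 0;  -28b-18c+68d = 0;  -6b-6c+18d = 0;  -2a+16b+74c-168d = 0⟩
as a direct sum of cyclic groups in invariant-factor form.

rank_ℚ(R)=4; free=4−4=0
SNF(R) diag = [2, 2, 6, 18] → torsion [2, 2, 6, 18]

Answer: M ≅ ℤ/2 ⊕ ℤ/2 ⊕ ℤ/6 ⊕ ℤ/18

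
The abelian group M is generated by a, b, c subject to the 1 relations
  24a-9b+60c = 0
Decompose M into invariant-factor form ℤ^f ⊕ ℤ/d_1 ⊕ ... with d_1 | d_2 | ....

Answer: M ≅ ℤ^2 ⊕ ℤ/3

Derivation:
rank_ℚ(R)=1; free=3−1=2
SNF(R) diag = [3] → torsion [3]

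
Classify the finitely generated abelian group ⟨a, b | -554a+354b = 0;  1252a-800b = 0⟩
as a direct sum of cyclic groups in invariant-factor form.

rank_ℚ(R)=2; free=2−2=0
SNF(R) diag = [2, 4] → torsion [2, 4]

Answer: M ≅ ℤ/2 ⊕ ℤ/4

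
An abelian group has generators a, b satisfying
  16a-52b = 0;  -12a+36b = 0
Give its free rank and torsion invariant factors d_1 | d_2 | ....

rank_ℚ(R)=2; free=2−2=0
SNF(R) diag = [4, 12] → torsion [4, 12]

Answer: M ≅ ℤ/4 ⊕ ℤ/12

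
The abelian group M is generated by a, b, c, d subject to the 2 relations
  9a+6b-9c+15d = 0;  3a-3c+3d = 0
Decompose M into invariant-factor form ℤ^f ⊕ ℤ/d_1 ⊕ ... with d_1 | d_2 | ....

Answer: M ≅ ℤ^2 ⊕ ℤ/3 ⊕ ℤ/6

Derivation:
rank_ℚ(R)=2; free=4−2=2
SNF(R) diag = [3, 6] → torsion [3, 6]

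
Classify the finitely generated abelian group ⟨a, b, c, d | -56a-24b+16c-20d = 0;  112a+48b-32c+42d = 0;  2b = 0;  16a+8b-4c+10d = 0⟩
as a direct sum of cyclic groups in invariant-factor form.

rank_ℚ(R)=4; free=4−4=0
SNF(R) diag = [2, 2, 4, 8] → torsion [2, 2, 4, 8]

Answer: M ≅ ℤ/2 ⊕ ℤ/2 ⊕ ℤ/4 ⊕ ℤ/8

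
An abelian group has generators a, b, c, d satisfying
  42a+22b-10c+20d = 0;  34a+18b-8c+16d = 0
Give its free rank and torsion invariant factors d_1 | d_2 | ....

Answer: M ≅ ℤ^2 ⊕ ℤ/2 ⊕ ℤ/2

Derivation:
rank_ℚ(R)=2; free=4−2=2
SNF(R) diag = [2, 2] → torsion [2, 2]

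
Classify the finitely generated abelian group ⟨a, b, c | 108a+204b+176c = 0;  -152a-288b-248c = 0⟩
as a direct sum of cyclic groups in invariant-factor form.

rank_ℚ(R)=2; free=3−2=1
SNF(R) diag = [4, 8] → torsion [4, 8]

Answer: M ≅ ℤ^1 ⊕ ℤ/4 ⊕ ℤ/8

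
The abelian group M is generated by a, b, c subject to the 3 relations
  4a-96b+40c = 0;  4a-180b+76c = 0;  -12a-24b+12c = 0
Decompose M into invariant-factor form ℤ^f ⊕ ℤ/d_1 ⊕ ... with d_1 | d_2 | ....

Answer: M ≅ ℤ/4 ⊕ ℤ/12 ⊕ ℤ/12

Derivation:
rank_ℚ(R)=3; free=3−3=0
SNF(R) diag = [4, 12, 12] → torsion [4, 12, 12]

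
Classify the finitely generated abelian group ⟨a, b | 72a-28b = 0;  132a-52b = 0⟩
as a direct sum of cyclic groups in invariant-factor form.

rank_ℚ(R)=2; free=2−2=0
SNF(R) diag = [4, 12] → torsion [4, 12]

Answer: M ≅ ℤ/4 ⊕ ℤ/12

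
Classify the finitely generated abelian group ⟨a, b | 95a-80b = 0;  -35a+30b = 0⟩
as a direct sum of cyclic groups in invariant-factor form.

rank_ℚ(R)=2; free=2−2=0
SNF(R) diag = [5, 10] → torsion [5, 10]

Answer: M ≅ ℤ/5 ⊕ ℤ/10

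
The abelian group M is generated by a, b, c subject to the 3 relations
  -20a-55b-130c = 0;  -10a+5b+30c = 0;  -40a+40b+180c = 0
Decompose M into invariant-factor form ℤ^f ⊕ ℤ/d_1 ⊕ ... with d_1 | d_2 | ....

Answer: M ≅ ℤ/5 ⊕ ℤ/10 ⊕ ℤ/20

Derivation:
rank_ℚ(R)=3; free=3−3=0
SNF(R) diag = [5, 10, 20] → torsion [5, 10, 20]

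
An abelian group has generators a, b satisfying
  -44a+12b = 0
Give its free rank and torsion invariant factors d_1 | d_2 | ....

Answer: M ≅ ℤ^1 ⊕ ℤ/4

Derivation:
rank_ℚ(R)=1; free=2−1=1
SNF(R) diag = [4] → torsion [4]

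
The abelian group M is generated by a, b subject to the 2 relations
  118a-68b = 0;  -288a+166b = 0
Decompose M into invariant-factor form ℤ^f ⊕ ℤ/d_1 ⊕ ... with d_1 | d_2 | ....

Answer: M ≅ ℤ/2 ⊕ ℤ/2

Derivation:
rank_ℚ(R)=2; free=2−2=0
SNF(R) diag = [2, 2] → torsion [2, 2]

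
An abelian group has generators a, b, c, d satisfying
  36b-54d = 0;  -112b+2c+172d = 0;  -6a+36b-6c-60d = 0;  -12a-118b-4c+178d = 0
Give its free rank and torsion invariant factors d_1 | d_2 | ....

rank_ℚ(R)=4; free=4−4=0
SNF(R) diag = [2, 6, 6, 18] → torsion [2, 6, 6, 18]

Answer: M ≅ ℤ/2 ⊕ ℤ/6 ⊕ ℤ/6 ⊕ ℤ/18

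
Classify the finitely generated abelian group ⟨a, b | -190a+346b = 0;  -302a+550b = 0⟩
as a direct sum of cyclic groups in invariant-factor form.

rank_ℚ(R)=2; free=2−2=0
SNF(R) diag = [2, 4] → torsion [2, 4]

Answer: M ≅ ℤ/2 ⊕ ℤ/4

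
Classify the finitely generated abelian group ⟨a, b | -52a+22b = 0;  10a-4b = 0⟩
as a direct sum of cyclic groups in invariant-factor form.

Answer: M ≅ ℤ/2 ⊕ ℤ/6

Derivation:
rank_ℚ(R)=2; free=2−2=0
SNF(R) diag = [2, 6] → torsion [2, 6]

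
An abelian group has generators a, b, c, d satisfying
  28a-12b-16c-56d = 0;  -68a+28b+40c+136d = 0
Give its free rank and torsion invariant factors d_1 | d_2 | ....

rank_ℚ(R)=2; free=4−2=2
SNF(R) diag = [4, 8] → torsion [4, 8]

Answer: M ≅ ℤ^2 ⊕ ℤ/4 ⊕ ℤ/8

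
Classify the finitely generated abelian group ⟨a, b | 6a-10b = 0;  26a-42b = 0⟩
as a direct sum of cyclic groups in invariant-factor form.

rank_ℚ(R)=2; free=2−2=0
SNF(R) diag = [2, 4] → torsion [2, 4]

Answer: M ≅ ℤ/2 ⊕ ℤ/4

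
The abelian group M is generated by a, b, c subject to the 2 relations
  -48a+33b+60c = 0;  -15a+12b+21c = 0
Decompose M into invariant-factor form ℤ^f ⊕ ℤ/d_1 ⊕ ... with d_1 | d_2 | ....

Answer: M ≅ ℤ^1 ⊕ ℤ/3 ⊕ ℤ/9

Derivation:
rank_ℚ(R)=2; free=3−2=1
SNF(R) diag = [3, 9] → torsion [3, 9]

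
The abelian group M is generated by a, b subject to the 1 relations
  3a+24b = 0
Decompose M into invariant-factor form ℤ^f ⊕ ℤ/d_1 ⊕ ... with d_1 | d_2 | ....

Answer: M ≅ ℤ^1 ⊕ ℤ/3

Derivation:
rank_ℚ(R)=1; free=2−1=1
SNF(R) diag = [3] → torsion [3]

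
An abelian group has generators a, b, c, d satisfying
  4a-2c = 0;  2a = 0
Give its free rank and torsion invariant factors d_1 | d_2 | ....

Answer: M ≅ ℤ^2 ⊕ ℤ/2 ⊕ ℤ/2

Derivation:
rank_ℚ(R)=2; free=4−2=2
SNF(R) diag = [2, 2] → torsion [2, 2]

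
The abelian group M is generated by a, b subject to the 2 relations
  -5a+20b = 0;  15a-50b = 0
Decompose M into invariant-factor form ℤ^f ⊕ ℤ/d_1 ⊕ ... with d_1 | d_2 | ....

rank_ℚ(R)=2; free=2−2=0
SNF(R) diag = [5, 10] → torsion [5, 10]

Answer: M ≅ ℤ/5 ⊕ ℤ/10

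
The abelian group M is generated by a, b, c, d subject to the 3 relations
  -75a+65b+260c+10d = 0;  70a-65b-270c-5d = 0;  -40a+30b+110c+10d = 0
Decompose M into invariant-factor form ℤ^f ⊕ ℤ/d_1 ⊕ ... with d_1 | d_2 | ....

Answer: M ≅ ℤ^1 ⊕ ℤ/5 ⊕ ℤ/5 ⊕ ℤ/10

Derivation:
rank_ℚ(R)=3; free=4−3=1
SNF(R) diag = [5, 5, 10] → torsion [5, 5, 10]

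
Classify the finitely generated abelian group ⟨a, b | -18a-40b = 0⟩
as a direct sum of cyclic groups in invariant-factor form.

rank_ℚ(R)=1; free=2−1=1
SNF(R) diag = [2] → torsion [2]

Answer: M ≅ ℤ^1 ⊕ ℤ/2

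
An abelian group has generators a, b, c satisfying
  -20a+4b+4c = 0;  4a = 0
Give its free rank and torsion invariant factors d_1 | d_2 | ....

Answer: M ≅ ℤ^1 ⊕ ℤ/4 ⊕ ℤ/4

Derivation:
rank_ℚ(R)=2; free=3−2=1
SNF(R) diag = [4, 4] → torsion [4, 4]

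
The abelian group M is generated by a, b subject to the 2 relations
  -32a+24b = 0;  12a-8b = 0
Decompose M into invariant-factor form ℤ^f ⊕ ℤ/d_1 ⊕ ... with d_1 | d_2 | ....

Answer: M ≅ ℤ/4 ⊕ ℤ/8

Derivation:
rank_ℚ(R)=2; free=2−2=0
SNF(R) diag = [4, 8] → torsion [4, 8]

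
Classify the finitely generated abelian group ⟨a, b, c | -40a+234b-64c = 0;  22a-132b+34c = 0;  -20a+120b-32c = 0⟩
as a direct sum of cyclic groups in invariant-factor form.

rank_ℚ(R)=3; free=3−3=0
SNF(R) diag = [2, 6, 12] → torsion [2, 6, 12]

Answer: M ≅ ℤ/2 ⊕ ℤ/6 ⊕ ℤ/12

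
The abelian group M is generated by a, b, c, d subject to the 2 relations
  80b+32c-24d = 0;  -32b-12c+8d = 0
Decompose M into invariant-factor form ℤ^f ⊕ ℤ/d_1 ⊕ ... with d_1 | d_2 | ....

Answer: M ≅ ℤ^2 ⊕ ℤ/4 ⊕ ℤ/8

Derivation:
rank_ℚ(R)=2; free=4−2=2
SNF(R) diag = [4, 8] → torsion [4, 8]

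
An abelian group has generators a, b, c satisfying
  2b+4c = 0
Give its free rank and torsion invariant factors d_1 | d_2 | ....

Answer: M ≅ ℤ^2 ⊕ ℤ/2

Derivation:
rank_ℚ(R)=1; free=3−1=2
SNF(R) diag = [2] → torsion [2]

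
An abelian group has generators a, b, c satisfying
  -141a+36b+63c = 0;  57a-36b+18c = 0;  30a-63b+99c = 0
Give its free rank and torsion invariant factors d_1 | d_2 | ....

Answer: M ≅ ℤ/3 ⊕ ℤ/9 ⊕ ℤ/27

Derivation:
rank_ℚ(R)=3; free=3−3=0
SNF(R) diag = [3, 9, 27] → torsion [3, 9, 27]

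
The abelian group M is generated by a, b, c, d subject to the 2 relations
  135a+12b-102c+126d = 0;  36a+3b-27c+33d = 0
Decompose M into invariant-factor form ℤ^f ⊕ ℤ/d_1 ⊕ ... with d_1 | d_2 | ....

Answer: M ≅ ℤ^2 ⊕ ℤ/3 ⊕ ℤ/3

Derivation:
rank_ℚ(R)=2; free=4−2=2
SNF(R) diag = [3, 3] → torsion [3, 3]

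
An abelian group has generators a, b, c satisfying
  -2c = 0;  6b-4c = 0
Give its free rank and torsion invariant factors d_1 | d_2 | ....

Answer: M ≅ ℤ^1 ⊕ ℤ/2 ⊕ ℤ/6

Derivation:
rank_ℚ(R)=2; free=3−2=1
SNF(R) diag = [2, 6] → torsion [2, 6]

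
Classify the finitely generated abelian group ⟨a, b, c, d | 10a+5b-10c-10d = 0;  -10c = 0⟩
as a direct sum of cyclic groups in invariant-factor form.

rank_ℚ(R)=2; free=4−2=2
SNF(R) diag = [5, 10] → torsion [5, 10]

Answer: M ≅ ℤ^2 ⊕ ℤ/5 ⊕ ℤ/10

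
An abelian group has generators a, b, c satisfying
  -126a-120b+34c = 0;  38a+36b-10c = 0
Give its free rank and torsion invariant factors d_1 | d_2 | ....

rank_ℚ(R)=2; free=3−2=1
SNF(R) diag = [2, 4] → torsion [2, 4]

Answer: M ≅ ℤ^1 ⊕ ℤ/2 ⊕ ℤ/4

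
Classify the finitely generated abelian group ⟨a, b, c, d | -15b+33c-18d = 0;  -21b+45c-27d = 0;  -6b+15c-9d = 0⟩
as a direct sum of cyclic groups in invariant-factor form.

Answer: M ≅ ℤ^1 ⊕ ℤ/3 ⊕ ℤ/3 ⊕ ℤ/9

Derivation:
rank_ℚ(R)=3; free=4−3=1
SNF(R) diag = [3, 3, 9] → torsion [3, 3, 9]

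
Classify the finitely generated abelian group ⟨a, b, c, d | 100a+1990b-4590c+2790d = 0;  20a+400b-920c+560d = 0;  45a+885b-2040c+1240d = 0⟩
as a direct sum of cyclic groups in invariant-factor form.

Answer: M ≅ ℤ^1 ⊕ ℤ/5 ⊕ ℤ/10 ⊕ ℤ/20

Derivation:
rank_ℚ(R)=3; free=4−3=1
SNF(R) diag = [5, 10, 20] → torsion [5, 10, 20]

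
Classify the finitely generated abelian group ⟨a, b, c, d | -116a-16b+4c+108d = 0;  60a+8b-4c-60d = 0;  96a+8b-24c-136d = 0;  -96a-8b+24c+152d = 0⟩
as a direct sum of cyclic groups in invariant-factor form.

Answer: M ≅ ℤ/4 ⊕ ℤ/8 ⊕ ℤ/16 ⊕ ℤ/16

Derivation:
rank_ℚ(R)=4; free=4−4=0
SNF(R) diag = [4, 8, 16, 16] → torsion [4, 8, 16, 16]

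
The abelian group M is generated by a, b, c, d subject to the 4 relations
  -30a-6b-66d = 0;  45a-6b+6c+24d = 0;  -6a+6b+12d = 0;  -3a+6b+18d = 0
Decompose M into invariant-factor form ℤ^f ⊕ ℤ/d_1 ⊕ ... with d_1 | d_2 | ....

rank_ℚ(R)=4; free=4−4=0
SNF(R) diag = [3, 6, 6, 18] → torsion [3, 6, 6, 18]

Answer: M ≅ ℤ/3 ⊕ ℤ/6 ⊕ ℤ/6 ⊕ ℤ/18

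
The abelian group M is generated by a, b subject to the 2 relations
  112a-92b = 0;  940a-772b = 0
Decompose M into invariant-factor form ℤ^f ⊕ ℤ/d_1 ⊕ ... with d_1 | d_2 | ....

Answer: M ≅ ℤ/4 ⊕ ℤ/4

Derivation:
rank_ℚ(R)=2; free=2−2=0
SNF(R) diag = [4, 4] → torsion [4, 4]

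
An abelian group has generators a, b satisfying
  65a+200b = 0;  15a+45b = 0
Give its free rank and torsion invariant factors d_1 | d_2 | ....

rank_ℚ(R)=2; free=2−2=0
SNF(R) diag = [5, 15] → torsion [5, 15]

Answer: M ≅ ℤ/5 ⊕ ℤ/15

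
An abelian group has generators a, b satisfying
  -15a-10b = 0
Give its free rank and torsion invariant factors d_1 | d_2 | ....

Answer: M ≅ ℤ^1 ⊕ ℤ/5

Derivation:
rank_ℚ(R)=1; free=2−1=1
SNF(R) diag = [5] → torsion [5]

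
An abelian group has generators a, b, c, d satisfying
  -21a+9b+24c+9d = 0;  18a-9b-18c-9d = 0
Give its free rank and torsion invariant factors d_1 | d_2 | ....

rank_ℚ(R)=2; free=4−2=2
SNF(R) diag = [3, 9] → torsion [3, 9]

Answer: M ≅ ℤ^2 ⊕ ℤ/3 ⊕ ℤ/9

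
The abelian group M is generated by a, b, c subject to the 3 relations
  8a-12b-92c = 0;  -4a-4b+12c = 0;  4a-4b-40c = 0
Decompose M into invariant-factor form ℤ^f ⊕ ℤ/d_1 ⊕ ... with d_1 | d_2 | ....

rank_ℚ(R)=3; free=3−3=0
SNF(R) diag = [4, 4, 4] → torsion [4, 4, 4]

Answer: M ≅ ℤ/4 ⊕ ℤ/4 ⊕ ℤ/4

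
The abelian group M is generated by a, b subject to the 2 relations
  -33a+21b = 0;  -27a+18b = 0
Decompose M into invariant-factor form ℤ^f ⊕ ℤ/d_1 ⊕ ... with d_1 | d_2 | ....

Answer: M ≅ ℤ/3 ⊕ ℤ/9

Derivation:
rank_ℚ(R)=2; free=2−2=0
SNF(R) diag = [3, 9] → torsion [3, 9]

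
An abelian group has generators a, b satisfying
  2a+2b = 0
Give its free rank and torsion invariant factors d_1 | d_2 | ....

rank_ℚ(R)=1; free=2−1=1
SNF(R) diag = [2] → torsion [2]

Answer: M ≅ ℤ^1 ⊕ ℤ/2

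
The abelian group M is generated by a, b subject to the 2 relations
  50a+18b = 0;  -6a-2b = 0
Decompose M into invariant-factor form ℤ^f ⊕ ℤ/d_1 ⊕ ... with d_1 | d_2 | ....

rank_ℚ(R)=2; free=2−2=0
SNF(R) diag = [2, 4] → torsion [2, 4]

Answer: M ≅ ℤ/2 ⊕ ℤ/4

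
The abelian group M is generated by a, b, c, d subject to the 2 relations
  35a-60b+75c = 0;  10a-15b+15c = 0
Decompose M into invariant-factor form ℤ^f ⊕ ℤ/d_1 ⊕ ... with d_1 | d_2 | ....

rank_ℚ(R)=2; free=4−2=2
SNF(R) diag = [5, 15] → torsion [5, 15]

Answer: M ≅ ℤ^2 ⊕ ℤ/5 ⊕ ℤ/15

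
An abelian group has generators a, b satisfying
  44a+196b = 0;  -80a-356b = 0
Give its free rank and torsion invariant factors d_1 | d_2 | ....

Answer: M ≅ ℤ/4 ⊕ ℤ/4

Derivation:
rank_ℚ(R)=2; free=2−2=0
SNF(R) diag = [4, 4] → torsion [4, 4]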